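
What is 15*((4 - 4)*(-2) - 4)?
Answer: -60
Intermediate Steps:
15*((4 - 4)*(-2) - 4) = 15*(0*(-2) - 4) = 15*(0 - 4) = 15*(-4) = -60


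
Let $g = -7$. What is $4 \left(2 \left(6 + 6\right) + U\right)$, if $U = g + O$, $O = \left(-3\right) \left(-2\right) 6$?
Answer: $212$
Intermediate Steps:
$O = 36$ ($O = 6 \cdot 6 = 36$)
$U = 29$ ($U = -7 + 36 = 29$)
$4 \left(2 \left(6 + 6\right) + U\right) = 4 \left(2 \left(6 + 6\right) + 29\right) = 4 \left(2 \cdot 12 + 29\right) = 4 \left(24 + 29\right) = 4 \cdot 53 = 212$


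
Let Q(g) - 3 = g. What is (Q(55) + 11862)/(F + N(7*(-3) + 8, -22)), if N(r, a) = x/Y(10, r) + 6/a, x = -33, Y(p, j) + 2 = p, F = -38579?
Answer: -1048960/3395339 ≈ -0.30894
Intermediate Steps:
Y(p, j) = -2 + p
Q(g) = 3 + g
N(r, a) = -33/8 + 6/a (N(r, a) = -33/(-2 + 10) + 6/a = -33/8 + 6/a)
(Q(55) + 11862)/(F + N(7*(-3) + 8, -22)) = ((3 + 55) + 11862)/(-38579 + (-33/8 + 6/(-22))) = (58 + 11862)/(-38579 + (-33/8 + 6*(-1/22))) = 11920/(-38579 + (-33/8 - 3/11)) = 11920/(-38579 - 387/88) = 11920/(-3395339/88) = 11920*(-88/3395339) = -1048960/3395339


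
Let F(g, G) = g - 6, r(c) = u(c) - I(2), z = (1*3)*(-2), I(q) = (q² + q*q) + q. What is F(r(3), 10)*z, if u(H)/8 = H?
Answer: -48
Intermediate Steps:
u(H) = 8*H
I(q) = q + 2*q² (I(q) = (q² + q²) + q = 2*q² + q = q + 2*q²)
z = -6 (z = 3*(-2) = -6)
r(c) = -10 + 8*c (r(c) = 8*c - 2*(1 + 2*2) = 8*c - 2*(1 + 4) = 8*c - 2*5 = 8*c - 1*10 = 8*c - 10 = -10 + 8*c)
F(g, G) = -6 + g
F(r(3), 10)*z = (-6 + (-10 + 8*3))*(-6) = (-6 + (-10 + 24))*(-6) = (-6 + 14)*(-6) = 8*(-6) = -48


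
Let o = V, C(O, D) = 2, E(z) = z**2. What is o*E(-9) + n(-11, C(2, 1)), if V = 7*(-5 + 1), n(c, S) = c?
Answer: -2279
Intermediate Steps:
V = -28 (V = 7*(-4) = -28)
o = -28
o*E(-9) + n(-11, C(2, 1)) = -28*(-9)**2 - 11 = -28*81 - 11 = -2268 - 11 = -2279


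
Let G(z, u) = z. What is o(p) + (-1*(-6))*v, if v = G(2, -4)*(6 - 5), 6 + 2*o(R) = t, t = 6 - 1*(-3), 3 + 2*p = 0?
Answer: 27/2 ≈ 13.500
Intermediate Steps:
p = -3/2 (p = -3/2 + (1/2)*0 = -3/2 + 0 = -3/2 ≈ -1.5000)
t = 9 (t = 6 + 3 = 9)
o(R) = 3/2 (o(R) = -3 + (1/2)*9 = -3 + 9/2 = 3/2)
v = 2 (v = 2*(6 - 5) = 2*1 = 2)
o(p) + (-1*(-6))*v = 3/2 - 1*(-6)*2 = 3/2 + 6*2 = 3/2 + 12 = 27/2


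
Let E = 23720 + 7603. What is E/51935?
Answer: 31323/51935 ≈ 0.60312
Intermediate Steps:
E = 31323
E/51935 = 31323/51935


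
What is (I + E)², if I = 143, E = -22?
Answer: 14641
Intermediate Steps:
(I + E)² = (143 - 22)² = 121² = 14641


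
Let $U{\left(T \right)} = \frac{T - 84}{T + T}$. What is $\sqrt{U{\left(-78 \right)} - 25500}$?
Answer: $\frac{i \sqrt{17237298}}{26} \approx 159.68 i$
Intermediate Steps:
$U{\left(T \right)} = \frac{-84 + T}{2 T}$
$\sqrt{U{\left(-78 \right)} - 25500} = \sqrt{\frac{-84 - 78}{2 \left(-78\right)} - 25500} = \sqrt{\frac{1}{2} \left(- \frac{1}{78}\right) \left(-162\right) - 25500} = \sqrt{\frac{27}{26} - 25500} = \sqrt{- \frac{662973}{26}} = \frac{i \sqrt{17237298}}{26}$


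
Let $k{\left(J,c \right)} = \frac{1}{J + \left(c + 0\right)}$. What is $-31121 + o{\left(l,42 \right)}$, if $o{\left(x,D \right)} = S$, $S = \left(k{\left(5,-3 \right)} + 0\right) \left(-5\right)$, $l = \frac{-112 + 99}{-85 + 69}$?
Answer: $- \frac{62247}{2} \approx -31124.0$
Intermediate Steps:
$k{\left(J,c \right)} = \frac{1}{J + c}$
$l = \frac{13}{16}$ ($l = - \frac{13}{-16} = \left(-13\right) \left(- \frac{1}{16}\right) = \frac{13}{16} \approx 0.8125$)
$S = - \frac{5}{2}$ ($S = \left(\frac{1}{5 - 3} + 0\right) \left(-5\right) = \left(\frac{1}{2} + 0\right) \left(-5\right) = \frac{1}{2} \left(-5\right) = - \frac{5}{2} \approx -2.5$)
$o{\left(x,D \right)} = - \frac{5}{2}$
$-31121 + o{\left(l,42 \right)} = -31121 - \frac{5}{2} = - \frac{62247}{2}$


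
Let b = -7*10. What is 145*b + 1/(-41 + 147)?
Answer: -1075899/106 ≈ -10150.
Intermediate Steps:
b = -70
145*b + 1/(-41 + 147) = 145*(-70) + 1/(-41 + 147) = -10150 + 1/106 = -1075899/106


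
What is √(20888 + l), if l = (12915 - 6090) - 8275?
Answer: √19438 ≈ 139.42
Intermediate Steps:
l = -1450 (l = 6825 - 8275 = -1450)
√(20888 + l) = √(20888 - 1450) = √19438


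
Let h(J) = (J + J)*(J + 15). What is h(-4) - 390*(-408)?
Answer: 159032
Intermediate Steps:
h(J) = 2*J*(15 + J) (h(J) = (2*J)*(15 + J) = 2*J*(15 + J))
h(-4) - 390*(-408) = 2*(-4)*(15 - 4) - 390*(-408) = 2*(-4)*11 + 159120 = -88 + 159120 = 159032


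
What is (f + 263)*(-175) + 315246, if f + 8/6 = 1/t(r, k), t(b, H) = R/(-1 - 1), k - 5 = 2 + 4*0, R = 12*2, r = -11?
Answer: 3233627/12 ≈ 2.6947e+5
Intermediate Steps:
R = 24
k = 7 (k = 5 + (2 + 4*0) = 5 + (2 + 0) = 5 + 2 = 7)
t(b, H) = -12 (t(b, H) = 24/(-1 - 1) = 24/(-2) = 24*(-½) = -12)
f = -17/12 (f = -4/3 + 1/(-12) = -4/3 - 1/12 = -17/12 ≈ -1.4167)
(f + 263)*(-175) + 315246 = (-17/12 + 263)*(-175) + 315246 = (3139/12)*(-175) + 315246 = -549325/12 + 315246 = 3233627/12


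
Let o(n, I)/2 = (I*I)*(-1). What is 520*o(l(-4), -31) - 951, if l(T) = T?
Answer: -1000391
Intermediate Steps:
o(n, I) = -2*I² (o(n, I) = 2*((I*I)*(-1)) = 2*(I²*(-1)) = 2*(-I²) = -2*I²)
520*o(l(-4), -31) - 951 = 520*(-2*(-31)²) - 951 = 520*(-2*961) - 951 = 520*(-1922) - 951 = -999440 - 951 = -1000391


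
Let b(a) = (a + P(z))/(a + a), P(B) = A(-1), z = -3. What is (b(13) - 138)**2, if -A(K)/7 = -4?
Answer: 12581209/676 ≈ 18611.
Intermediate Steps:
A(K) = 28 (A(K) = -7*(-4) = 28)
P(B) = 28
b(a) = (28 + a)/(2*a) (b(a) = (a + 28)/(a + a) = (28 + a)/((2*a)) = (28 + a)*(1/(2*a)) = (28 + a)/(2*a))
(b(13) - 138)**2 = ((1/2)*(28 + 13)/13 - 138)**2 = ((1/2)*(1/13)*41 - 138)**2 = (41/26 - 138)**2 = (-3547/26)**2 = 12581209/676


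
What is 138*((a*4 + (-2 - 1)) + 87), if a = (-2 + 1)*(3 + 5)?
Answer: 7176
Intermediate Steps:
a = -8 (a = -1*8 = -8)
138*((a*4 + (-2 - 1)) + 87) = 138*((-8*4 + (-2 - 1)) + 87) = 138*((-32 - 3) + 87) = 138*(-35 + 87) = 138*52 = 7176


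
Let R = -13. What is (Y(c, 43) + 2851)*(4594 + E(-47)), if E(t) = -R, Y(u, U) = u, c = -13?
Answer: 13074666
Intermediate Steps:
E(t) = 13 (E(t) = -1*(-13) = 13)
(Y(c, 43) + 2851)*(4594 + E(-47)) = (-13 + 2851)*(4594 + 13) = 2838*4607 = 13074666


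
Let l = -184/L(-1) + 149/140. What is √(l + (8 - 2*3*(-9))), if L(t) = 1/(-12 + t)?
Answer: √12029815/70 ≈ 49.549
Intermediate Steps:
l = 335029/140 (l = -184/(1/(-12 - 1)) + 149/140 = -184/(1/(-13)) + 149*(1/140) = -184/(-1/13) + 149/140 = -184*(-13) + 149/140 = 2392 + 149/140 = 335029/140 ≈ 2393.1)
√(l + (8 - 2*3*(-9))) = √(335029/140 + (8 - 2*3*(-9))) = √(335029/140 + (8 - 6*(-9))) = √(335029/140 + (8 + 54)) = √(335029/140 + 62) = √(343709/140) = √12029815/70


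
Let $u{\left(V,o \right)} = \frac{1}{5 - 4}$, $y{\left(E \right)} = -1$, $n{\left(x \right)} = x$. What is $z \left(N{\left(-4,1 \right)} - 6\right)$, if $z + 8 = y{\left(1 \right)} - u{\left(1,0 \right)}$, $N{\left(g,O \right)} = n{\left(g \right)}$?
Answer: $100$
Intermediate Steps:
$N{\left(g,O \right)} = g$
$u{\left(V,o \right)} = 1$ ($u{\left(V,o \right)} = 1^{-1} = 1$)
$z = -10$ ($z = -8 - 2 = -10$)
$z \left(N{\left(-4,1 \right)} - 6\right) = - 10 \left(-4 - 6\right) = \left(-10\right) \left(-10\right) = 100$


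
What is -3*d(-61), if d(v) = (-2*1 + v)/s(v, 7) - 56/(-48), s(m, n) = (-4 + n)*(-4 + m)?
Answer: -581/130 ≈ -4.4692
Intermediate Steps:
s(m, n) = (-4 + m)*(-4 + n)
d(v) = 7/6 + (-2 + v)/(-12 + 3*v) (d(v) = (-2*1 + v)/(16 - 4*v - 4*7 + v*7) - 56/(-48) = (-2 + v)/(16 - 4*v - 28 + 7*v) - 56*(-1/48) = (-2 + v)/(-12 + 3*v) + 7/6 = 7/6 + (-2 + v)/(-12 + 3*v))
-3*d(-61) = -(32 - 9*(-61))/(2*(4 - 1*(-61))) = -(32 + 549)/(2*(4 + 61)) = -581/(2*65) = -3*581/390 = -581/130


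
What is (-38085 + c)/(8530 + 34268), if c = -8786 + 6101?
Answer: -6795/7133 ≈ -0.95261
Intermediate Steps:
c = -2685
(-38085 + c)/(8530 + 34268) = (-38085 - 2685)/(8530 + 34268) = -40770/42798 = -40770*1/42798 = -6795/7133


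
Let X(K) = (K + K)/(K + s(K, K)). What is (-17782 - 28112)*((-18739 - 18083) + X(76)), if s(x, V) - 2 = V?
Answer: 130119494892/77 ≈ 1.6899e+9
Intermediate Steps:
s(x, V) = 2 + V
X(K) = 2*K/(2 + 2*K) (X(K) = (K + K)/(K + (2 + K)) = (2*K)/(2 + 2*K) = 2*K/(2 + 2*K))
(-17782 - 28112)*((-18739 - 18083) + X(76)) = (-17782 - 28112)*((-18739 - 18083) + 76/(1 + 76)) = -45894*(-36822 + 76/77) = -45894*(-2835218/77) = 130119494892/77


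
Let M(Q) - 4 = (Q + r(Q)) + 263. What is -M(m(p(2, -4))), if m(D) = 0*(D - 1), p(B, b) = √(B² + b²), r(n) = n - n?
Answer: -267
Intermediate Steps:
r(n) = 0
m(D) = 0 (m(D) = 0*(-1 + D) = 0)
M(Q) = 267 + Q (M(Q) = 4 + ((Q + 0) + 263) = 4 + (Q + 263) = 4 + (263 + Q) = 267 + Q)
-M(m(p(2, -4))) = -(267 + 0) = -1*267 = -267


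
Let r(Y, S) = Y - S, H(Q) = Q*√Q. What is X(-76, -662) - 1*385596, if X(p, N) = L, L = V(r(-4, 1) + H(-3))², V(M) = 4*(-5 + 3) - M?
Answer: -385614 - 18*I*√3 ≈ -3.8561e+5 - 31.177*I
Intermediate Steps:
H(Q) = Q^(3/2)
V(M) = -8 - M (V(M) = 4*(-2) - M = -8 - M)
L = (-3 + 3*I*√3)² (L = (-8 - ((-4 - 1*1) + (-3)^(3/2)))² = (-8 - ((-4 - 1) - 3*I*√3))² = (-8 - (-5 - 3*I*√3))² = (-8 + (5 + 3*I*√3))² = (-3 + 3*I*√3)² ≈ -18.0 - 31.177*I)
X(p, N) = 9*(1 - I*√3)²
X(-76, -662) - 1*385596 = 9*(1 - I*√3)² - 1*385596 = 9*(1 - I*√3)² - 385596 = -385596 + 9*(1 - I*√3)²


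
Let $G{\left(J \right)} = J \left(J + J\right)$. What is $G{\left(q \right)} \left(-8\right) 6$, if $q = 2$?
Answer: $-384$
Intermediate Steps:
$G{\left(J \right)} = 2 J^{2}$ ($G{\left(J \right)} = J 2 J = 2 J^{2}$)
$G{\left(q \right)} \left(-8\right) 6 = 2 \cdot 2^{2} \left(-8\right) 6 = 2 \cdot 4 \left(-8\right) 6 = 8 \left(-8\right) 6 = \left(-64\right) 6 = -384$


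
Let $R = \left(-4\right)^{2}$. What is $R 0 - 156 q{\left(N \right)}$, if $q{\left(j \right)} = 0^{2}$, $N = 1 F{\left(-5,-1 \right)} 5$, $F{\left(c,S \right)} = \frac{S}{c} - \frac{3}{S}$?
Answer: $0$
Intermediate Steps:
$F{\left(c,S \right)} = - \frac{3}{S} + \frac{S}{c}$
$N = 16$ ($N = 1 \left(- \frac{3}{-1} - \frac{1}{-5}\right) 5 = 1 \left(\left(-3\right) \left(-1\right) - - \frac{1}{5}\right) 5 = 1 \left(3 + \frac{1}{5}\right) 5 = 1 \cdot \frac{16}{5} \cdot 5 = \frac{16}{5} \cdot 5 = 16$)
$R = 16$
$q{\left(j \right)} = 0$
$R 0 - 156 q{\left(N \right)} = 16 \cdot 0 - 0 = 0 + 0 = 0$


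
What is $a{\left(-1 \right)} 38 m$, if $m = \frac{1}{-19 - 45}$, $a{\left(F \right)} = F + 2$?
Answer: $- \frac{19}{32} \approx -0.59375$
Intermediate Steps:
$a{\left(F \right)} = 2 + F$
$m = - \frac{1}{64}$ ($m = \frac{1}{-64} = - \frac{1}{64} \approx -0.015625$)
$a{\left(-1 \right)} 38 m = \left(2 - 1\right) 38 \left(- \frac{1}{64}\right) = 1 \cdot 38 \left(- \frac{1}{64}\right) = 38 \left(- \frac{1}{64}\right) = - \frac{19}{32}$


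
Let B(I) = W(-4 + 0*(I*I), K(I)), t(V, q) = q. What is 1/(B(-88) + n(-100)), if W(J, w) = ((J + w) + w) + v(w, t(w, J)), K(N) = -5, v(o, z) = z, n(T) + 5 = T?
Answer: -1/123 ≈ -0.0081301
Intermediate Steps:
n(T) = -5 + T
W(J, w) = 2*J + 2*w (W(J, w) = ((J + w) + w) + J = (J + 2*w) + J = 2*J + 2*w)
B(I) = -18 (B(I) = 2*(-4 + 0*(I*I)) + 2*(-5) = 2*(-4 + 0*I**2) - 10 = 2*(-4 + 0) - 10 = 2*(-4) - 10 = -8 - 10 = -18)
1/(B(-88) + n(-100)) = 1/(-18 + (-5 - 100)) = 1/(-18 - 105) = 1/(-123) = -1/123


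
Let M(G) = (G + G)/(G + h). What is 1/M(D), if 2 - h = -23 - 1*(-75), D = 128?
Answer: 39/128 ≈ 0.30469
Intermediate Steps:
h = -50 (h = 2 - (-23 - 1*(-75)) = 2 - (-23 + 75) = 2 - 1*52 = 2 - 52 = -50)
M(G) = 2*G/(-50 + G) (M(G) = (G + G)/(G - 50) = (2*G)/(-50 + G) = 2*G/(-50 + G))
1/M(D) = 1/(2*128/(-50 + 128)) = 1/(2*128/78) = 1/(2*128*(1/78)) = 1/(128/39) = 39/128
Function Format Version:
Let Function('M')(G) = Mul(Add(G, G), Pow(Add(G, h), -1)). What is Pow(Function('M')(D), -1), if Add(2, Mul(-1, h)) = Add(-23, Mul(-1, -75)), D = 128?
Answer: Rational(39, 128) ≈ 0.30469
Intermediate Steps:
h = -50 (h = Add(2, Mul(-1, Add(-23, Mul(-1, -75)))) = Add(2, Mul(-1, Add(-23, 75))) = Add(2, Mul(-1, 52)) = Add(2, -52) = -50)
Function('M')(G) = Mul(2, G, Pow(Add(-50, G), -1)) (Function('M')(G) = Mul(Add(G, G), Pow(Add(G, -50), -1)) = Mul(Mul(2, G), Pow(Add(-50, G), -1)) = Mul(2, G, Pow(Add(-50, G), -1)))
Pow(Function('M')(D), -1) = Pow(Mul(2, 128, Pow(Add(-50, 128), -1)), -1) = Pow(Mul(2, 128, Pow(78, -1)), -1) = Pow(Mul(2, 128, Rational(1, 78)), -1) = Pow(Rational(128, 39), -1) = Rational(39, 128)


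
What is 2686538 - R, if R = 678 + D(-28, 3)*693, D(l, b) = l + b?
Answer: 2703185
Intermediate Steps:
D(l, b) = b + l
R = -16647 (R = 678 + (3 - 28)*693 = 678 - 25*693 = 678 - 17325 = -16647)
2686538 - R = 2686538 - 1*(-16647) = 2686538 + 16647 = 2703185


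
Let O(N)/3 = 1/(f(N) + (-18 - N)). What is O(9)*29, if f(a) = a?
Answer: -29/6 ≈ -4.8333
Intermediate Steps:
O(N) = -1/6 (O(N) = 3/(N + (-18 - N)) = 3/(-18) = 3*(-1/18) = -1/6)
O(9)*29 = -1/6*29 = -29/6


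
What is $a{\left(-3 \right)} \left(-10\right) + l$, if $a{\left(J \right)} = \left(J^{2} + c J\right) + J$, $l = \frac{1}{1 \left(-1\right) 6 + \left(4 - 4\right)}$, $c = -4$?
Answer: $- \frac{1081}{6} \approx -180.17$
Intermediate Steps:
$l = - \frac{1}{6}$ ($l = \frac{1}{\left(-1\right) 6 + \left(4 - 4\right)} = \frac{1}{-6 + 0} = \frac{1}{-6} = - \frac{1}{6} \approx -0.16667$)
$a{\left(J \right)} = J^{2} - 3 J$ ($a{\left(J \right)} = \left(J^{2} - 4 J\right) + J = J^{2} - 3 J$)
$a{\left(-3 \right)} \left(-10\right) + l = - 3 \left(-3 - 3\right) \left(-10\right) - \frac{1}{6} = \left(-3\right) \left(-6\right) \left(-10\right) - \frac{1}{6} = 18 \left(-10\right) - \frac{1}{6} = -180 - \frac{1}{6} = - \frac{1081}{6}$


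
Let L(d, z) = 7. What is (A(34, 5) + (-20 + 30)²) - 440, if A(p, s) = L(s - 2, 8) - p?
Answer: -367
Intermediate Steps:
A(p, s) = 7 - p
(A(34, 5) + (-20 + 30)²) - 440 = ((7 - 1*34) + (-20 + 30)²) - 440 = ((7 - 34) + 10²) - 440 = (-27 + 100) - 440 = 73 - 440 = -367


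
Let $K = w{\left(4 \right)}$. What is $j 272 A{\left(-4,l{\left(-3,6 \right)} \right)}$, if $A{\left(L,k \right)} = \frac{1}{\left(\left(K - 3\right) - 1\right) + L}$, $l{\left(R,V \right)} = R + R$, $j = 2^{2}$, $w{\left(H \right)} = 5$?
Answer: $- \frac{1088}{3} \approx -362.67$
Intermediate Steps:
$K = 5$
$j = 4$
$l{\left(R,V \right)} = 2 R$
$A{\left(L,k \right)} = \frac{1}{1 + L}$ ($A{\left(L,k \right)} = \frac{1}{\left(\left(5 - 3\right) - 1\right) + L} = \frac{1}{\left(2 - 1\right) + L} = \frac{1}{1 + L}$)
$j 272 A{\left(-4,l{\left(-3,6 \right)} \right)} = 4 \frac{272}{1 - 4} = 4 \frac{272}{-3} = 4 \cdot 272 \left(- \frac{1}{3}\right) = 4 \left(- \frac{272}{3}\right) = - \frac{1088}{3}$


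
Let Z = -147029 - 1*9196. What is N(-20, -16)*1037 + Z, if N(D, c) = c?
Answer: -172817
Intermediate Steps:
Z = -156225 (Z = -147029 - 9196 = -156225)
N(-20, -16)*1037 + Z = -16*1037 - 156225 = -16592 - 156225 = -172817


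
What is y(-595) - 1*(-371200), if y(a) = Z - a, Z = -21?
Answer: 371774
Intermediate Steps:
y(a) = -21 - a
y(-595) - 1*(-371200) = (-21 - 1*(-595)) - 1*(-371200) = (-21 + 595) + 371200 = 574 + 371200 = 371774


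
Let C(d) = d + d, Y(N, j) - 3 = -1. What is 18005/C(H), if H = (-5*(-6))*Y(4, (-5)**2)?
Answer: 3601/24 ≈ 150.04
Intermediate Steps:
Y(N, j) = 2 (Y(N, j) = 3 - 1 = 2)
H = 60 (H = -5*(-6)*2 = 30*2 = 60)
C(d) = 2*d
18005/C(H) = 18005/((2*60)) = 18005/120 = 18005*(1/120) = 3601/24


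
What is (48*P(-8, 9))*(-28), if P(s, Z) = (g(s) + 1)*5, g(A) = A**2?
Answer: -436800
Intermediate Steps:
P(s, Z) = 5 + 5*s**2 (P(s, Z) = (s**2 + 1)*5 = (1 + s**2)*5 = 5 + 5*s**2)
(48*P(-8, 9))*(-28) = (48*(5 + 5*(-8)**2))*(-28) = (48*(5 + 5*64))*(-28) = (48*(5 + 320))*(-28) = (48*325)*(-28) = 15600*(-28) = -436800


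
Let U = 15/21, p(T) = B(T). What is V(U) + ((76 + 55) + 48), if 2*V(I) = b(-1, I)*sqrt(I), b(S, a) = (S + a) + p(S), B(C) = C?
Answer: 179 - 9*sqrt(35)/98 ≈ 178.46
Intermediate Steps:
p(T) = T
U = 5/7 (U = 15*(1/21) = 5/7 ≈ 0.71429)
b(S, a) = a + 2*S (b(S, a) = (S + a) + S = a + 2*S)
V(I) = sqrt(I)*(-2 + I)/2 (V(I) = ((I + 2*(-1))*sqrt(I))/2 = ((I - 2)*sqrt(I))/2 = ((-2 + I)*sqrt(I))/2 = (sqrt(I)*(-2 + I))/2 = sqrt(I)*(-2 + I)/2)
V(U) + ((76 + 55) + 48) = sqrt(5/7)*(-2 + 5/7)/2 + ((76 + 55) + 48) = (1/2)*(sqrt(35)/7)*(-9/7) + (131 + 48) = -9*sqrt(35)/98 + 179 = 179 - 9*sqrt(35)/98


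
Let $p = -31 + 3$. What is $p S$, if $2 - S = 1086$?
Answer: $30352$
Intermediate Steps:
$S = -1084$ ($S = 2 - 1086 = -1084$)
$p = -28$
$p S = \left(-28\right) \left(-1084\right) = 30352$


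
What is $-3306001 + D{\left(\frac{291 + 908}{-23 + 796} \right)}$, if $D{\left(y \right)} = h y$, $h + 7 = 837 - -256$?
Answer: $- \frac{2554236659}{773} \approx -3.3043 \cdot 10^{6}$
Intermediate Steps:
$h = 1086$ ($h = -7 + \left(837 - -256\right) = -7 + \left(837 + 256\right) = -7 + 1093 = 1086$)
$D{\left(y \right)} = 1086 y$
$-3306001 + D{\left(\frac{291 + 908}{-23 + 796} \right)} = -3306001 + 1086 \frac{291 + 908}{-23 + 796} = -3306001 + 1086 \cdot \frac{1199}{773} = -3306001 + \frac{1302114}{773} = - \frac{2554236659}{773}$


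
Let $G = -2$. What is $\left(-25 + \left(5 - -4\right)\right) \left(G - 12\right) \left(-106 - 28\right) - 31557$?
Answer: $-61573$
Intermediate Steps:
$\left(-25 + \left(5 - -4\right)\right) \left(G - 12\right) \left(-106 - 28\right) - 31557 = \left(-25 + \left(5 - -4\right)\right) \left(-2 - 12\right) \left(-106 - 28\right) - 31557 = \left(-25 + \left(5 + 4\right)\right) \left(-14\right) \left(-134\right) - 31557 = \left(-25 + 9\right) \left(-14\right) \left(-134\right) - 31557 = \left(-16\right) \left(-14\right) \left(-134\right) - 31557 = 224 \left(-134\right) - 31557 = -30016 - 31557 = -61573$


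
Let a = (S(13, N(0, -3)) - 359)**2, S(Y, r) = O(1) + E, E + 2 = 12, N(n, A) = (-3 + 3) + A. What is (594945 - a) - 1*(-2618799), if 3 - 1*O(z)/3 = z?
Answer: 3096095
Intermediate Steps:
N(n, A) = A (N(n, A) = 0 + A = A)
E = 10 (E = -2 + 12 = 10)
O(z) = 9 - 3*z
S(Y, r) = 16 (S(Y, r) = (9 - 3*1) + 10 = (9 - 3) + 10 = 6 + 10 = 16)
a = 117649 (a = (16 - 359)**2 = (-343)**2 = 117649)
(594945 - a) - 1*(-2618799) = (594945 - 1*117649) - 1*(-2618799) = (594945 - 117649) + 2618799 = 477296 + 2618799 = 3096095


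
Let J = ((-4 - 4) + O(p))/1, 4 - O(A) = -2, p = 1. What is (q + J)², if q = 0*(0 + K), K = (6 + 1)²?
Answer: 4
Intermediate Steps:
O(A) = 6 (O(A) = 4 - 1*(-2) = 4 + 2 = 6)
K = 49 (K = 7² = 49)
J = -2 (J = ((-4 - 4) + 6)/1 = (-8 + 6)*1 = -2*1 = -2)
q = 0 (q = 0*(0 + 49) = 0*49 = 0)
(q + J)² = (0 - 2)² = (-2)² = 4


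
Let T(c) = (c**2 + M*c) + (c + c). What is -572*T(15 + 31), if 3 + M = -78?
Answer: 868296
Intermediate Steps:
M = -81 (M = -3 - 78 = -81)
T(c) = c**2 - 79*c (T(c) = (c**2 - 81*c) + (c + c) = (c**2 - 81*c) + 2*c = c**2 - 79*c)
-572*T(15 + 31) = -572*(15 + 31)*(-79 + (15 + 31)) = -26312*(-79 + 46) = -26312*(-33) = -572*(-1518) = 868296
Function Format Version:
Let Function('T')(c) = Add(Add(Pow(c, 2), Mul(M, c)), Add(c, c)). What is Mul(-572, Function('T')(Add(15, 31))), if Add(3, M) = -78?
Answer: 868296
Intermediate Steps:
M = -81 (M = Add(-3, -78) = -81)
Function('T')(c) = Add(Pow(c, 2), Mul(-79, c)) (Function('T')(c) = Add(Add(Pow(c, 2), Mul(-81, c)), Add(c, c)) = Add(Add(Pow(c, 2), Mul(-81, c)), Mul(2, c)) = Add(Pow(c, 2), Mul(-79, c)))
Mul(-572, Function('T')(Add(15, 31))) = Mul(-572, Mul(Add(15, 31), Add(-79, Add(15, 31)))) = Mul(-572, Mul(46, Add(-79, 46))) = Mul(-572, Mul(46, -33)) = Mul(-572, -1518) = 868296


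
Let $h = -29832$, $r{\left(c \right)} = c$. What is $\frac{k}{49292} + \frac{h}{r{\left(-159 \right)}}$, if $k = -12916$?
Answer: $\frac{122368775}{653119} \approx 187.36$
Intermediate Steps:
$\frac{k}{49292} + \frac{h}{r{\left(-159 \right)}} = - \frac{12916}{49292} - \frac{29832}{-159} = \left(-12916\right) \frac{1}{49292} - - \frac{9944}{53} = - \frac{3229}{12323} + \frac{9944}{53} = \frac{122368775}{653119}$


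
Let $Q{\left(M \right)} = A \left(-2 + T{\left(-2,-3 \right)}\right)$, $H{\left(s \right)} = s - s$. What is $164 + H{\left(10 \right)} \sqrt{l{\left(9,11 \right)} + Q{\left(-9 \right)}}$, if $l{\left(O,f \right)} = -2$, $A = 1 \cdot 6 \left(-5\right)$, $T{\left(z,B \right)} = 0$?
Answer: $164$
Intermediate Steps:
$H{\left(s \right)} = 0$
$A = -30$ ($A = 6 \left(-5\right) = -30$)
$Q{\left(M \right)} = 60$ ($Q{\left(M \right)} = - 30 \left(-2 + 0\right) = \left(-30\right) \left(-2\right) = 60$)
$164 + H{\left(10 \right)} \sqrt{l{\left(9,11 \right)} + Q{\left(-9 \right)}} = 164 + 0 \sqrt{-2 + 60} = 164 + 0 \sqrt{58} = 164 + 0 = 164$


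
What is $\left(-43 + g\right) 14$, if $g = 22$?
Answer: $-294$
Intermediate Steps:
$\left(-43 + g\right) 14 = \left(-43 + 22\right) 14 = \left(-21\right) 14 = -294$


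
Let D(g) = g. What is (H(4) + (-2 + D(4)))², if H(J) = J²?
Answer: 324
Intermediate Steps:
(H(4) + (-2 + D(4)))² = (4² + (-2 + 4))² = (16 + 2)² = 18² = 324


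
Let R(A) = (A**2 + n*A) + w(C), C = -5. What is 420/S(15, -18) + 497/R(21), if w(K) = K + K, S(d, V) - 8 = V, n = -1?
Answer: -16723/410 ≈ -40.788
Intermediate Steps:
S(d, V) = 8 + V
w(K) = 2*K
R(A) = -10 + A**2 - A (R(A) = (A**2 - A) + 2*(-5) = (A**2 - A) - 10 = -10 + A**2 - A)
420/S(15, -18) + 497/R(21) = 420/(8 - 18) + 497/(-10 + 21**2 - 1*21) = 420/(-10) + 497/(-10 + 441 - 21) = 420*(-1/10) + 497/410 = -42 + 497*(1/410) = -42 + 497/410 = -16723/410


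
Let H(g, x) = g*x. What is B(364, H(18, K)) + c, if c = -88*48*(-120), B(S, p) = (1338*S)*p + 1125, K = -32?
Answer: -280022427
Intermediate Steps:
B(S, p) = 1125 + 1338*S*p (B(S, p) = 1338*S*p + 1125 = 1125 + 1338*S*p)
c = 506880 (c = -4224*(-120) = 506880)
B(364, H(18, K)) + c = (1125 + 1338*364*(18*(-32))) + 506880 = (1125 + 1338*364*(-576)) + 506880 = (1125 - 280530432) + 506880 = -280529307 + 506880 = -280022427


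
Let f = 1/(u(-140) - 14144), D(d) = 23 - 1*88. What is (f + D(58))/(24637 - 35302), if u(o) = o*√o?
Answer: 205965656/33794174835 - 7*I*√35/54070679736 ≈ 0.0060947 - 7.659e-10*I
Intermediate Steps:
u(o) = o^(3/2)
D(d) = -65 (D(d) = 23 - 88 = -65)
f = 1/(-14144 - 280*I*√35) (f = 1/((-140)^(3/2) - 14144) = 1/(-280*I*√35 - 14144) = 1/(-14144 - 280*I*√35) ≈ -6.9745e-5 + 8.1683e-6*I)
(f + D(58))/(24637 - 35302) = (I/(8*(-1768*I + 35*√35)) - 65)/(24637 - 35302) = (-65 + I/(8*(-1768*I + 35*√35)))/(-10665) = (-65 + I/(8*(-1768*I + 35*√35)))*(-1/10665) = 13/2133 - I/(85320*(-1768*I + 35*√35))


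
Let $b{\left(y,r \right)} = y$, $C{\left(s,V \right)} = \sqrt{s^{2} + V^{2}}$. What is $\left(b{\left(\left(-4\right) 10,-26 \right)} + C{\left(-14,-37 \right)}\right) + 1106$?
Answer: $1066 + \sqrt{1565} \approx 1105.6$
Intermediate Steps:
$C{\left(s,V \right)} = \sqrt{V^{2} + s^{2}}$
$\left(b{\left(\left(-4\right) 10,-26 \right)} + C{\left(-14,-37 \right)}\right) + 1106 = \left(\left(-4\right) 10 + \sqrt{\left(-37\right)^{2} + \left(-14\right)^{2}}\right) + 1106 = \left(-40 + \sqrt{1369 + 196}\right) + 1106 = \left(-40 + \sqrt{1565}\right) + 1106 = 1066 + \sqrt{1565}$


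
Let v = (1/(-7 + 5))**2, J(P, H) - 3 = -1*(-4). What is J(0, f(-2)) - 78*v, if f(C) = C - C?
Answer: -25/2 ≈ -12.500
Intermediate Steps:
f(C) = 0
J(P, H) = 7 (J(P, H) = 3 - 1*(-4) = 3 + 4 = 7)
v = 1/4 (v = (1/(-2))**2 = (-1/2)**2 = 1/4 ≈ 0.25000)
J(0, f(-2)) - 78*v = 7 - 78*1/4 = 7 - 39/2 = -25/2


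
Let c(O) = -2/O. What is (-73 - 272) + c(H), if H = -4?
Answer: -689/2 ≈ -344.50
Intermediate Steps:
(-73 - 272) + c(H) = (-73 - 272) - 2/(-4) = -345 - 2*(-¼) = -345 + ½ = -689/2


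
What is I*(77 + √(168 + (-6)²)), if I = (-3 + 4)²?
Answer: 77 + 2*√51 ≈ 91.283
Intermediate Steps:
I = 1 (I = 1² = 1)
I*(77 + √(168 + (-6)²)) = 1*(77 + √(168 + (-6)²)) = 1*(77 + √(168 + 36)) = 1*(77 + √204) = 1*(77 + 2*√51) = 77 + 2*√51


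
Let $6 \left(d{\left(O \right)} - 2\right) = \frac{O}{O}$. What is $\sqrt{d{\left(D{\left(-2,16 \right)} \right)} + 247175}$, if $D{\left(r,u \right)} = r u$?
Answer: $\frac{\sqrt{8898378}}{6} \approx 497.17$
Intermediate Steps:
$d{\left(O \right)} = \frac{13}{6}$ ($d{\left(O \right)} = 2 + \frac{O \frac{1}{O}}{6} = 2 + \frac{1}{6} \cdot 1 = 2 + \frac{1}{6} = \frac{13}{6}$)
$\sqrt{d{\left(D{\left(-2,16 \right)} \right)} + 247175} = \sqrt{\frac{13}{6} + 247175} = \sqrt{\frac{1483063}{6}} = \frac{\sqrt{8898378}}{6}$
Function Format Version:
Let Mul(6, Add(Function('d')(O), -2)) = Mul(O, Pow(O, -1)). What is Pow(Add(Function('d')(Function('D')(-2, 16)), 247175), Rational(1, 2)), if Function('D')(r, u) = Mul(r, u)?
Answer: Mul(Rational(1, 6), Pow(8898378, Rational(1, 2))) ≈ 497.17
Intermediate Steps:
Function('d')(O) = Rational(13, 6) (Function('d')(O) = Add(2, Mul(Rational(1, 6), Mul(O, Pow(O, -1)))) = Add(2, Mul(Rational(1, 6), 1)) = Add(2, Rational(1, 6)) = Rational(13, 6))
Pow(Add(Function('d')(Function('D')(-2, 16)), 247175), Rational(1, 2)) = Pow(Add(Rational(13, 6), 247175), Rational(1, 2)) = Pow(Rational(1483063, 6), Rational(1, 2)) = Mul(Rational(1, 6), Pow(8898378, Rational(1, 2)))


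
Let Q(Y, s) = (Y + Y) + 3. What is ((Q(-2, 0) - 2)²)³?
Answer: 729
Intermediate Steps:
Q(Y, s) = 3 + 2*Y (Q(Y, s) = 2*Y + 3 = 3 + 2*Y)
((Q(-2, 0) - 2)²)³ = (((3 + 2*(-2)) - 2)²)³ = (((3 - 4) - 2)²)³ = ((-1 - 2)²)³ = ((-3)²)³ = 9³ = 729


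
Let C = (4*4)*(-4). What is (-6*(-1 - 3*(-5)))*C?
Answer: 5376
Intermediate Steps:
C = -64 (C = 16*(-4) = -64)
(-6*(-1 - 3*(-5)))*C = -6*(-1 - 3*(-5))*(-64) = -6*(-1 + 15)*(-64) = -6*14*(-64) = -84*(-64) = 5376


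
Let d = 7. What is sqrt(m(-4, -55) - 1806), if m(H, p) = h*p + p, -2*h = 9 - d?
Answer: I*sqrt(1806) ≈ 42.497*I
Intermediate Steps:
h = -1 (h = -(9 - 1*7)/2 = -(9 - 7)/2 = -1/2*2 = -1)
m(H, p) = 0 (m(H, p) = -p + p = 0)
sqrt(m(-4, -55) - 1806) = sqrt(0 - 1806) = sqrt(-1806) = I*sqrt(1806)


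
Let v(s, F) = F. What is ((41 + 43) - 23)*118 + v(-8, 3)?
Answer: 7201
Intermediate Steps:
((41 + 43) - 23)*118 + v(-8, 3) = ((41 + 43) - 23)*118 + 3 = (84 - 23)*118 + 3 = 61*118 + 3 = 7198 + 3 = 7201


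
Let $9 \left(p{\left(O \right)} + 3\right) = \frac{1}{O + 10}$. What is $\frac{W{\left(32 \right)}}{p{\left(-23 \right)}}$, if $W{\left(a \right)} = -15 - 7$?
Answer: $\frac{117}{16} \approx 7.3125$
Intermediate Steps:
$p{\left(O \right)} = -3 + \frac{1}{9 \left(10 + O\right)}$ ($p{\left(O \right)} = -3 + \frac{1}{9 \left(O + 10\right)} = -3 + \frac{1}{9 \left(10 + O\right)}$)
$W{\left(a \right)} = -22$
$\frac{W{\left(32 \right)}}{p{\left(-23 \right)}} = - \frac{22}{\frac{1}{9} \frac{1}{10 - 23} \left(-269 - -621\right)} = - \frac{22}{\frac{1}{9} \frac{1}{-13} \left(-269 + 621\right)} = - \frac{22}{\frac{1}{9} \left(- \frac{1}{13}\right) 352} = - \frac{22}{- \frac{352}{117}} = \left(-22\right) \left(- \frac{117}{352}\right) = \frac{117}{16}$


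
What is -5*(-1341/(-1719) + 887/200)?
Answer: -199217/7640 ≈ -26.076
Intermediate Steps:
-5*(-1341/(-1719) + 887/200) = -5*(-1341*(-1/1719) + 887*(1/200)) = -5*(149/191 + 887/200) = -5*199217/38200 = -199217/7640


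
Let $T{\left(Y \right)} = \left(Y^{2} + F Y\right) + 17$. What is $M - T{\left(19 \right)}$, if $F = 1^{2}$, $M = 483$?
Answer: $86$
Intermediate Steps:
$F = 1$
$T{\left(Y \right)} = 17 + Y + Y^{2}$ ($T{\left(Y \right)} = \left(Y^{2} + 1 Y\right) + 17 = \left(Y^{2} + Y\right) + 17 = \left(Y + Y^{2}\right) + 17 = 17 + Y + Y^{2}$)
$M - T{\left(19 \right)} = 483 - \left(17 + 19 + 19^{2}\right) = 483 - \left(17 + 19 + 361\right) = 483 - 397 = 86$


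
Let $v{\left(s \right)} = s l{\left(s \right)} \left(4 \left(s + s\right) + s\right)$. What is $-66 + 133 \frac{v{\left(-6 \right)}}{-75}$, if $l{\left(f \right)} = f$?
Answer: $\frac{84534}{25} \approx 3381.4$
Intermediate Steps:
$v{\left(s \right)} = 9 s^{3}$ ($v{\left(s \right)} = s s \left(4 \left(s + s\right) + s\right) = s^{2} \left(4 \cdot 2 s + s\right) = s^{2} \left(8 s + s\right) = s^{2} \cdot 9 s = 9 s^{3}$)
$-66 + 133 \frac{v{\left(-6 \right)}}{-75} = -66 + 133 \frac{9 \left(-6\right)^{3}}{-75} = -66 + 133 \cdot 9 \left(-216\right) \left(- \frac{1}{75}\right) = -66 + 133 \left(\left(-1944\right) \left(- \frac{1}{75}\right)\right) = -66 + 133 \cdot \frac{648}{25} = -66 + \frac{86184}{25} = \frac{84534}{25}$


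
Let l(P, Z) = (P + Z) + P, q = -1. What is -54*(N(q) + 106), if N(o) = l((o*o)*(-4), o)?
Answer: -5238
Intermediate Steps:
l(P, Z) = Z + 2*P
N(o) = o - 8*o² (N(o) = o + 2*((o*o)*(-4)) = o + 2*(o²*(-4)) = o + 2*(-4*o²) = o - 8*o²)
-54*(N(q) + 106) = -54*(-(1 - 8*(-1)) + 106) = -54*(-(1 + 8) + 106) = -54*(-1*9 + 106) = -54*(-9 + 106) = -54*97 = -5238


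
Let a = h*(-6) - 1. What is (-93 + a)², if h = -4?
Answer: 4900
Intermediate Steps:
a = 23 (a = -4*(-6) - 1 = 24 - 1 = 23)
(-93 + a)² = (-93 + 23)² = (-70)² = 4900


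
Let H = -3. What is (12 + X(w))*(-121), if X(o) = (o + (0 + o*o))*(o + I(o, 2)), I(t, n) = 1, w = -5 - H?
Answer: -1210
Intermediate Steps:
w = -2 (w = -5 - 1*(-3) = -5 + 3 = -2)
X(o) = (1 + o)*(o + o²) (X(o) = (o + (0 + o*o))*(o + 1) = (o + (0 + o²))*(1 + o) = (o + o²)*(1 + o) = (1 + o)*(o + o²))
(12 + X(w))*(-121) = (12 - 2*(1 + (-2)² + 2*(-2)))*(-121) = (12 - 2*(1 + 4 - 4))*(-121) = (12 - 2*1)*(-121) = (12 - 2)*(-121) = 10*(-121) = -1210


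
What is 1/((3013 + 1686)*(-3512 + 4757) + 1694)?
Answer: 1/5851949 ≈ 1.7088e-7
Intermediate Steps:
1/((3013 + 1686)*(-3512 + 4757) + 1694) = 1/(4699*1245 + 1694) = 1/(5850255 + 1694) = 1/5851949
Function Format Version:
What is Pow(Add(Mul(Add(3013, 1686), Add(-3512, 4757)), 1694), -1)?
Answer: Rational(1, 5851949) ≈ 1.7088e-7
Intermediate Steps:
Pow(Add(Mul(Add(3013, 1686), Add(-3512, 4757)), 1694), -1) = Pow(Add(Mul(4699, 1245), 1694), -1) = Pow(Add(5850255, 1694), -1) = Pow(5851949, -1) = Rational(1, 5851949)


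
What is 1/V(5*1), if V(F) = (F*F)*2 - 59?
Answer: -1/9 ≈ -0.11111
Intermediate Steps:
V(F) = -59 + 2*F**2 (V(F) = F**2*2 - 59 = 2*F**2 - 59 = -59 + 2*F**2)
1/V(5*1) = 1/(-59 + 2*(5*1)**2) = 1/(-59 + 2*5**2) = 1/(-59 + 2*25) = 1/(-59 + 50) = 1/(-9) = -1/9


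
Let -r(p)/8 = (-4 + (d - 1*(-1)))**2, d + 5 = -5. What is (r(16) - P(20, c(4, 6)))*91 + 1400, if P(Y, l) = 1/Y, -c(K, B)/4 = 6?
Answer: -2432731/20 ≈ -1.2164e+5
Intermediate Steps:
d = -10 (d = -5 - 5 = -10)
c(K, B) = -24 (c(K, B) = -4*6 = -24)
r(p) = -1352 (r(p) = -8*(-4 + (-10 - 1*(-1)))**2 = -8*(-4 + (-10 + 1))**2 = -8*(-4 - 9)**2 = -8*(-13)**2 = -8*169 = -1352)
(r(16) - P(20, c(4, 6)))*91 + 1400 = (-1352 - 1/20)*91 + 1400 = -27041/20*91 + 1400 = -2460731/20 + 1400 = -2432731/20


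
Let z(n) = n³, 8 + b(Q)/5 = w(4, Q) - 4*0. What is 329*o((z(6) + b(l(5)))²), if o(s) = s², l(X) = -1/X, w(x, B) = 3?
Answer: 437854045769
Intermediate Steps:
b(Q) = -25 (b(Q) = -40 + 5*(3 - 4*0) = -40 + 5*(3 + 0) = -40 + 5*3 = -40 + 15 = -25)
329*o((z(6) + b(l(5)))²) = 329*((6³ - 25)²)² = 329*((216 - 25)²)² = 329*(191²)² = 329*36481² = 329*1330863361 = 437854045769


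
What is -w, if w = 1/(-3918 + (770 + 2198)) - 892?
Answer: 847401/950 ≈ 892.00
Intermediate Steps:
w = -847401/950 (w = 1/(-3918 + 2968) - 892 = 1/(-950) - 892 = -1/950 - 892 = -847401/950 ≈ -892.00)
-w = -1*(-847401/950) = 847401/950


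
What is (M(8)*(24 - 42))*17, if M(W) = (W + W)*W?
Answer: -39168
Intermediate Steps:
M(W) = 2*W**2 (M(W) = (2*W)*W = 2*W**2)
(M(8)*(24 - 42))*17 = ((2*8**2)*(24 - 42))*17 = ((2*64)*(-18))*17 = (128*(-18))*17 = -2304*17 = -39168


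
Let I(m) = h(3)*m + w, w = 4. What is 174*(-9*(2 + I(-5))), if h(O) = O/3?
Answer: -1566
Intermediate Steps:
h(O) = O/3 (h(O) = O*(1/3) = O/3)
I(m) = 4 + m (I(m) = ((1/3)*3)*m + 4 = 1*m + 4 = m + 4 = 4 + m)
174*(-9*(2 + I(-5))) = 174*(-9*(2 + (4 - 5))) = 174*(-9*(2 - 1)) = 174*(-9*1) = 174*(-9) = -1566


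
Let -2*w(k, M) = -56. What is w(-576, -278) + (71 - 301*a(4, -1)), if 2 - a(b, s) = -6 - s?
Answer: -2008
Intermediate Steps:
a(b, s) = 8 + s (a(b, s) = 2 - (-6 - s) = 2 + (6 + s) = 8 + s)
w(k, M) = 28 (w(k, M) = -½*(-56) = 28)
w(-576, -278) + (71 - 301*a(4, -1)) = 28 + (71 - 301*(8 - 1)) = 28 + (71 - 301*7) = 28 + (71 - 2107) = 28 - 2036 = -2008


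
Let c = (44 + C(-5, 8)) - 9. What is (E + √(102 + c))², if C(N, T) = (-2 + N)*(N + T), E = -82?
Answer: 6840 - 328*√29 ≈ 5073.7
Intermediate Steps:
c = 14 (c = (44 + ((-5)² - 2*(-5) - 2*8 - 5*8)) - 9 = (44 + (25 + 10 - 16 - 40)) - 9 = (44 - 21) - 9 = 23 - 9 = 14)
(E + √(102 + c))² = (-82 + √(102 + 14))² = (-82 + √116)² = (-82 + 2*√29)²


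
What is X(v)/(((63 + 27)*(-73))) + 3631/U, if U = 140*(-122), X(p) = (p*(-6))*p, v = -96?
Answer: 10228889/1246840 ≈ 8.2039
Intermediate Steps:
X(p) = -6*p² (X(p) = (-6*p)*p = -6*p²)
U = -17080
X(v)/(((63 + 27)*(-73))) + 3631/U = (-6*(-96)²)/(((63 + 27)*(-73))) + 3631/(-17080) = (-6*9216)/((90*(-73))) + 3631*(-1/17080) = -55296/(-6570) - 3631/17080 = -55296*(-1/6570) - 3631/17080 = 3072/365 - 3631/17080 = 10228889/1246840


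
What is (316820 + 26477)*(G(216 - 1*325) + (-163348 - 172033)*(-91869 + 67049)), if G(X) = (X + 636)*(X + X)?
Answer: 2857618486497598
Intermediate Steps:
G(X) = 2*X*(636 + X) (G(X) = (636 + X)*(2*X) = 2*X*(636 + X))
(316820 + 26477)*(G(216 - 1*325) + (-163348 - 172033)*(-91869 + 67049)) = (316820 + 26477)*(2*(216 - 1*325)*(636 + (216 - 1*325)) + (-163348 - 172033)*(-91869 + 67049)) = 343297*(2*(216 - 325)*(636 + (216 - 325)) - 335381*(-24820)) = 343297*(2*(-109)*(636 - 109) + 8324156420) = 343297*(2*(-109)*527 + 8324156420) = 343297*(-114886 + 8324156420) = 343297*8324041534 = 2857618486497598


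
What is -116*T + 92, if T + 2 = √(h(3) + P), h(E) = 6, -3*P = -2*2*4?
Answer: 324 - 116*√102/3 ≈ -66.514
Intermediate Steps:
P = 16/3 (P = -(-2*2)*4/3 = -(-4)*4/3 = -⅓*(-16) = 16/3 ≈ 5.3333)
T = -2 + √102/3 (T = -2 + √(6 + 16/3) = -2 + √(34/3) = -2 + √102/3 ≈ 1.3665)
-116*T + 92 = -116*(-2 + √102/3) + 92 = (232 - 116*√102/3) + 92 = 324 - 116*√102/3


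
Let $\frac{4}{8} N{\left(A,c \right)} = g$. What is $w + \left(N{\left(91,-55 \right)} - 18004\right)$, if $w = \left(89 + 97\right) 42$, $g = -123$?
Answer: $-10438$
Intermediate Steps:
$N{\left(A,c \right)} = -246$ ($N{\left(A,c \right)} = 2 \left(-123\right) = -246$)
$w = 7812$ ($w = 186 \cdot 42 = 7812$)
$w + \left(N{\left(91,-55 \right)} - 18004\right) = 7812 - 18250 = -10438$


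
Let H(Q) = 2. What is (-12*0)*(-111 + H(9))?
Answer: 0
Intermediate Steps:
(-12*0)*(-111 + H(9)) = (-12*0)*(-111 + 2) = 0*(-109) = 0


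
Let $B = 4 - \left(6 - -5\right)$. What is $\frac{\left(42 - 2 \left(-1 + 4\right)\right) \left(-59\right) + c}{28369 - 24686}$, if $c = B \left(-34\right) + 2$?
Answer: $- \frac{1884}{3683} \approx -0.51154$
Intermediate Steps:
$B = -7$ ($B = 4 - \left(6 + 5\right) = 4 - 11 = -7$)
$c = 240$ ($c = \left(-7\right) \left(-34\right) + 2 = 238 + 2 = 240$)
$\frac{\left(42 - 2 \left(-1 + 4\right)\right) \left(-59\right) + c}{28369 - 24686} = \frac{\left(42 - 2 \left(-1 + 4\right)\right) \left(-59\right) + 240}{28369 - 24686} = \frac{\left(42 - 6\right) \left(-59\right) + 240}{3683} = \left(\left(42 - 6\right) \left(-59\right) + 240\right) \frac{1}{3683} = \left(36 \left(-59\right) + 240\right) \frac{1}{3683} = \left(-2124 + 240\right) \frac{1}{3683} = \left(-1884\right) \frac{1}{3683} = - \frac{1884}{3683}$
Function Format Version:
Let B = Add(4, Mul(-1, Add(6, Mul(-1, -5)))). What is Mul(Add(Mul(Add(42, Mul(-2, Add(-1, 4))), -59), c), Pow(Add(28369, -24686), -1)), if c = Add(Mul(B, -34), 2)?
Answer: Rational(-1884, 3683) ≈ -0.51154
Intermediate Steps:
B = -7 (B = Add(4, Mul(-1, Add(6, 5))) = Add(4, Mul(-1, 11)) = Add(4, -11) = -7)
c = 240 (c = Add(Mul(-7, -34), 2) = Add(238, 2) = 240)
Mul(Add(Mul(Add(42, Mul(-2, Add(-1, 4))), -59), c), Pow(Add(28369, -24686), -1)) = Mul(Add(Mul(Add(42, Mul(-2, Add(-1, 4))), -59), 240), Pow(Add(28369, -24686), -1)) = Mul(Add(Mul(Add(42, Mul(-2, 3)), -59), 240), Pow(3683, -1)) = Mul(Add(Mul(Add(42, -6), -59), 240), Rational(1, 3683)) = Mul(Add(Mul(36, -59), 240), Rational(1, 3683)) = Mul(Add(-2124, 240), Rational(1, 3683)) = Mul(-1884, Rational(1, 3683)) = Rational(-1884, 3683)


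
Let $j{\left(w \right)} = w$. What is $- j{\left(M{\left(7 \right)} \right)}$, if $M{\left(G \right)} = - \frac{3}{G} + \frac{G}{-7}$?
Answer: $\frac{10}{7} \approx 1.4286$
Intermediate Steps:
$M{\left(G \right)} = - \frac{3}{G} - \frac{G}{7}$ ($M{\left(G \right)} = - \frac{3}{G} + G \left(- \frac{1}{7}\right) = - \frac{3}{G} - \frac{G}{7}$)
$- j{\left(M{\left(7 \right)} \right)} = - (- \frac{3}{7} - 1) = \left(-1\right) \left(- \frac{10}{7}\right) = \frac{10}{7}$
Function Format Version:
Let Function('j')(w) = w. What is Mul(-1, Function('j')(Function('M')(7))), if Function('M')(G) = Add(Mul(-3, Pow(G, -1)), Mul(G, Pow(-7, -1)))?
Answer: Rational(10, 7) ≈ 1.4286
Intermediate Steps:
Function('M')(G) = Add(Mul(-3, Pow(G, -1)), Mul(Rational(-1, 7), G)) (Function('M')(G) = Add(Mul(-3, Pow(G, -1)), Mul(G, Rational(-1, 7))) = Add(Mul(-3, Pow(G, -1)), Mul(Rational(-1, 7), G)))
Mul(-1, Function('j')(Function('M')(7))) = Mul(-1, Add(Mul(-3, Pow(7, -1)), Mul(Rational(-1, 7), 7))) = Mul(-1, Add(Mul(-3, Rational(1, 7)), -1)) = Mul(-1, Add(Rational(-3, 7), -1)) = Mul(-1, Rational(-10, 7)) = Rational(10, 7)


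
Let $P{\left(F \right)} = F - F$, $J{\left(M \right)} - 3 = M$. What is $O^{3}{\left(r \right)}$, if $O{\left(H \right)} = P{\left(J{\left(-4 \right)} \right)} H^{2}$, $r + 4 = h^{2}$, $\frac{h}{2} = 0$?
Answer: $0$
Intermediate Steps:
$h = 0$ ($h = 2 \cdot 0 = 0$)
$J{\left(M \right)} = 3 + M$
$P{\left(F \right)} = 0$
$r = -4$ ($r = -4 + 0^{2} = -4 + 0 = -4$)
$O{\left(H \right)} = 0$ ($O{\left(H \right)} = 0 H^{2} = 0$)
$O^{3}{\left(r \right)} = 0^{3} = 0$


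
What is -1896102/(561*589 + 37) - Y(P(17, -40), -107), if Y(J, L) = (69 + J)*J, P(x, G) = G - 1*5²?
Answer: 42012529/165233 ≈ 254.26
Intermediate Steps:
P(x, G) = -25 + G (P(x, G) = G - 1*25 = G - 25 = -25 + G)
Y(J, L) = J*(69 + J)
-1896102/(561*589 + 37) - Y(P(17, -40), -107) = -1896102/(561*589 + 37) - (-25 - 40)*(69 + (-25 - 40)) = -1896102/(330429 + 37) - (-65)*(69 - 65) = -1896102/330466 - (-65)*4 = -1896102*1/330466 - 1*(-260) = -948051/165233 + 260 = 42012529/165233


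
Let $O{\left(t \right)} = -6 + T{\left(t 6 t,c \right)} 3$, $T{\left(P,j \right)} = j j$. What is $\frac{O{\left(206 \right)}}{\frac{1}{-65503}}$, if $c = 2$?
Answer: $-393018$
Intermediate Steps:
$T{\left(P,j \right)} = j^{2}$
$O{\left(t \right)} = 6$ ($O{\left(t \right)} = -6 + 2^{2} \cdot 3 = -6 + 4 \cdot 3 = -6 + 12 = 6$)
$\frac{O{\left(206 \right)}}{\frac{1}{-65503}} = \frac{6}{\frac{1}{-65503}} = \frac{6}{- \frac{1}{65503}} = 6 \left(-65503\right) = -393018$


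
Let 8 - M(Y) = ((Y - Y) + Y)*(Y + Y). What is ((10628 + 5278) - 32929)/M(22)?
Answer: 17023/960 ≈ 17.732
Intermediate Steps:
M(Y) = 8 - 2*Y² (M(Y) = 8 - ((Y - Y) + Y)*(Y + Y) = 8 - (0 + Y)*2*Y = 8 - Y*2*Y = 8 - 2*Y²)
((10628 + 5278) - 32929)/M(22) = ((10628 + 5278) - 32929)/(8 - 2*22²) = (15906 - 32929)/(8 - 2*484) = -17023/(8 - 968) = -17023/(-960) = -17023*(-1/960) = 17023/960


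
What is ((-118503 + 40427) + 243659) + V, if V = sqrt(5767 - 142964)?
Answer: 165583 + I*sqrt(137197) ≈ 1.6558e+5 + 370.4*I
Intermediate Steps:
V = I*sqrt(137197) (V = sqrt(-137197) = I*sqrt(137197) ≈ 370.4*I)
((-118503 + 40427) + 243659) + V = ((-118503 + 40427) + 243659) + I*sqrt(137197) = (-78076 + 243659) + I*sqrt(137197) = 165583 + I*sqrt(137197)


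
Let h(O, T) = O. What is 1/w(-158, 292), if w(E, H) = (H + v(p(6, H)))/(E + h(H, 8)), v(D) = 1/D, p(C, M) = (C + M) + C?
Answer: 40736/88769 ≈ 0.45890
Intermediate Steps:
p(C, M) = M + 2*C
w(E, H) = (H + 1/(12 + H))/(E + H) (w(E, H) = (H + 1/(H + 2*6))/(E + H) = (H + 1/(H + 12))/(E + H) = (H + 1/(12 + H))/(E + H))
1/w(-158, 292) = 1/((1 + 292*(12 + 292))/((12 + 292)*(-158 + 292))) = 1/((1 + 292*304)/(304*134)) = 1/((1/304)*(1/134)*(1 + 88768)) = 1/((1/304)*(1/134)*88769) = 1/(88769/40736) = 40736/88769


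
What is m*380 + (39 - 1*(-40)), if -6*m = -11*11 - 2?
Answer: 7869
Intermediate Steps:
m = 41/2 (m = -(-11*11 - 2)/6 = -(-121 - 2)/6 = -1/6*(-123) = 41/2 ≈ 20.500)
m*380 + (39 - 1*(-40)) = (41/2)*380 + (39 - 1*(-40)) = 7790 + (39 + 40) = 7790 + 79 = 7869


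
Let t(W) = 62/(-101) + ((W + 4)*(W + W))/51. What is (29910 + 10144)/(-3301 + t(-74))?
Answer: -206318154/15960253 ≈ -12.927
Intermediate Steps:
t(W) = -62/101 + 2*W*(4 + W)/51 (t(W) = 62*(-1/101) + ((4 + W)*(2*W))*(1/51) = -62/101 + (2*W*(4 + W))*(1/51) = -62/101 + 2*W*(4 + W)/51)
(29910 + 10144)/(-3301 + t(-74)) = (29910 + 10144)/(-3301 + (-62/101 + (2/51)*(-74)**2 + (8/51)*(-74))) = 40054/(-3301 + (-62/101 + (2/51)*5476 - 592/51)) = 40054/(-3301 + (-62/101 + 10952/51 - 592/51)) = 40054/(-3301 + 1043198/5151) = 40054/(-15960253/5151) = 40054*(-5151/15960253) = -206318154/15960253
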